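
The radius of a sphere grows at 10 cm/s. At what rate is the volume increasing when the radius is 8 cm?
2560π cm³/s

V = (4/3)πr³
dV/dt = dV/dr · dr/dt = 4πr² · 10
At r = 8: dV/dt = 2560π cm³/s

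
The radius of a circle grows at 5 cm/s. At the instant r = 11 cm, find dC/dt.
10π cm/s

C = 2πr
dC/dt = 2π · dr/dt = 2π · 5 = 10π cm/s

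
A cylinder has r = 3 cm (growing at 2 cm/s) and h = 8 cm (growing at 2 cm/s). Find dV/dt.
114π cm³/s

V = πr²h
dV/dt = 2πrh·dr/dt + πr²·dh/dt
= 2π(3)(8)(2) + π(3)²(2)
= 114π cm³/s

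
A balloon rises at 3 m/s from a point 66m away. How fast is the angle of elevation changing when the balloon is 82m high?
0.01787 rad/s

tan(θ) = y/66
sec²(θ) · dθ/dt = (1/66) · dy/dt
dθ/dt = cos²(θ)/66 · 3 = 66/(66² + 82²) · 3
dθ/dt = 0.01787 rad/s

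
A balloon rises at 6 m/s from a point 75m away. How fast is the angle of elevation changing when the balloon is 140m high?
0.017839 rad/s

tan(θ) = y/75
sec²(θ) · dθ/dt = (1/75) · dy/dt
dθ/dt = cos²(θ)/75 · 6 = 75/(75² + 140²) · 6
dθ/dt = 0.017839 rad/s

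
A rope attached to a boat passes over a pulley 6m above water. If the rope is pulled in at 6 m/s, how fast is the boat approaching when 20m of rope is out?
60√91/91 ≈ 6.29 m/s

rope² = x² + 6²
x = √(20² - 6²) = 2√91
dx/dt = (rope/x) · d(rope)/dt = (20/(2√91)) · (-6) = -60√91/91 m/s
The boat approaches at 60√91/91 ≈ 6.29 m/s.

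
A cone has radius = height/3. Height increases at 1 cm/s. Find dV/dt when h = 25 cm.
625π/9 cm³/s

V = (1/3)π(h/3)²h = πh³/27
dV/dt = πh²/9 · 1
At h = 25: dV/dt = 625π/9 cm³/s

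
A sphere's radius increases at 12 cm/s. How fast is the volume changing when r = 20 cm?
19200π cm³/s

V = (4/3)πr³
dV/dt = dV/dr · dr/dt = 4πr² · 12
At r = 20: dV/dt = 19200π cm³/s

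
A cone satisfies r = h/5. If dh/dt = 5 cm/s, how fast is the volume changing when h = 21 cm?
441π/5 cm³/s

V = (1/3)π(h/5)²h = πh³/75
dV/dt = πh²/25 · 5
At h = 21: dV/dt = 441π/5 cm³/s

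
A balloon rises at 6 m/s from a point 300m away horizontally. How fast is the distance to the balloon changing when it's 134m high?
402√26989/26989 ≈ 2.447 m/s

z² = 300² + y²
z = √(300² + 134²) = 2√26989
dz/dt = y/z · dy/dt = 134/(2√26989) · 6 = 402√26989/26989 ≈ 2.447 m/s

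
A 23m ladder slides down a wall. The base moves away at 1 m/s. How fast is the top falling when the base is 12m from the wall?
12√385/385 ≈ 0.6116 m/s

x² + y² = 23²
2x·dx/dt + 2y·dy/dt = 0
dy/dt = -x/y · dx/dt = -12/√385 · 1 = -12√385/385 m/s
The top is descending at 12√385/385 ≈ 0.6116 m/s.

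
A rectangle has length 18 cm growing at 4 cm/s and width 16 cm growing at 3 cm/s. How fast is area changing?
118 cm²/s

A = lw
dA/dt = w·dl/dt + l·dw/dt = 16·4 + 18·3 = 118 cm²/s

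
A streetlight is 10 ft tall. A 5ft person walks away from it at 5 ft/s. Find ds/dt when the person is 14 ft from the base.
5 ft/s

By similar triangles: 10/(x+s) = 5/s
Solving: s = 5x/5
ds/dt = 5/5 · dx/dt = 1 · 5 = 5 ft/s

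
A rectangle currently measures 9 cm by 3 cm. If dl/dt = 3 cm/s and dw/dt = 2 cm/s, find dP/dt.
10 cm/s

P = 2(l + w)
dP/dt = 2(dl/dt + dw/dt) = 2(3 + 2) = 10 cm/s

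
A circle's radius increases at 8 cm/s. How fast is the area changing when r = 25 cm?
400π cm²/s

A = πr²
dA/dt = 2πr · dr/dt = 2π(25)(8) = 400π cm²/s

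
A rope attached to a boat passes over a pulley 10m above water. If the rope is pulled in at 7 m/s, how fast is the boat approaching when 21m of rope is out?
147√341/341 ≈ 7.96 m/s

rope² = x² + 10²
x = √(21² - 10²) = √341
dx/dt = (rope/x) · d(rope)/dt = (21/√341) · (-7) = -147√341/341 m/s
The boat approaches at 147√341/341 ≈ 7.96 m/s.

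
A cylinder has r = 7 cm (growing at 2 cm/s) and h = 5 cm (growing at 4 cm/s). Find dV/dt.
336π cm³/s

V = πr²h
dV/dt = 2πrh·dr/dt + πr²·dh/dt
= 2π(7)(5)(2) + π(7)²(4)
= 336π cm³/s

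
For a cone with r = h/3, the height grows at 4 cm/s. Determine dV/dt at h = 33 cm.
484π cm³/s

V = (1/3)π(h/3)²h = πh³/27
dV/dt = πh²/9 · 4
At h = 33: dV/dt = 484π cm³/s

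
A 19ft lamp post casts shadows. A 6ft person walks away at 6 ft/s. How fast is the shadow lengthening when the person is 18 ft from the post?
36/13 ft/s

By similar triangles: 19/(x+s) = 6/s
Solving: s = 6x/13
ds/dt = 6/13 · dx/dt = 6/13 · 6 = 36/13 ft/s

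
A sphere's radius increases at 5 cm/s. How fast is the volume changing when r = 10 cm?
2000π cm³/s

V = (4/3)πr³
dV/dt = dV/dr · dr/dt = 4πr² · 5
At r = 10: dV/dt = 2000π cm³/s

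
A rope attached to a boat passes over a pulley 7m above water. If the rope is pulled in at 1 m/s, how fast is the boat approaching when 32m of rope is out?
32√39/195 ≈ 1.025 m/s

rope² = x² + 7²
x = √(32² - 7²) = 5√39
dx/dt = (rope/x) · d(rope)/dt = (32/(5√39)) · (-1) = -32√39/195 m/s
The boat approaches at 32√39/195 ≈ 1.025 m/s.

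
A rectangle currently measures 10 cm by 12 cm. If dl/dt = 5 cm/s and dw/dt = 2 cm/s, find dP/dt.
14 cm/s

P = 2(l + w)
dP/dt = 2(dl/dt + dw/dt) = 2(5 + 2) = 14 cm/s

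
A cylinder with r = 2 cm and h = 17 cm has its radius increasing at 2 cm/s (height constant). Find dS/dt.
84π cm²/s

S = 2πrh + 2πr² (lateral + bases)
dS/dt = (2πh + 4πr)·dr/dt = (2π·17 + 4π·2)·2
= 84π cm²/s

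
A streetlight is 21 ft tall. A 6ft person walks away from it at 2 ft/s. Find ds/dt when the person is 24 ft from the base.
4/5 ft/s

By similar triangles: 21/(x+s) = 6/s
Solving: s = 6x/15
ds/dt = 6/15 · dx/dt = 2/5 · 2 = 4/5 ft/s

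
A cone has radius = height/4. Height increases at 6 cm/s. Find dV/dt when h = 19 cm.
1083π/8 cm³/s

V = (1/3)π(h/4)²h = πh³/48
dV/dt = πh²/16 · 6
At h = 19: dV/dt = 1083π/8 cm³/s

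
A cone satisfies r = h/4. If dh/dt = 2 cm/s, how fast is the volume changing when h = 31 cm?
961π/8 cm³/s

V = (1/3)π(h/4)²h = πh³/48
dV/dt = πh²/16 · 2
At h = 31: dV/dt = 961π/8 cm³/s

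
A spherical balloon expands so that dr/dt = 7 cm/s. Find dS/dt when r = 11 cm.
616π cm²/s

S = 4πr²
dS/dt = dS/dr · dr/dt = 8πr · 7
At r = 11: dS/dt = 616π cm²/s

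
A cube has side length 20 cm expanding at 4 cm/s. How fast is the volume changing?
4800 cm³/s

V = s³
dV/dt = 3s² · ds/dt = 3·20²·4 = 4800 cm³/s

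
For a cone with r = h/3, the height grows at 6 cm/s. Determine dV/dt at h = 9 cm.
54π cm³/s

V = (1/3)π(h/3)²h = πh³/27
dV/dt = πh²/9 · 6
At h = 9: dV/dt = 54π cm³/s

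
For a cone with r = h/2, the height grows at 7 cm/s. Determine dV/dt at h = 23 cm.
3703π/4 cm³/s

V = (1/3)π(h/2)²h = πh³/12
dV/dt = πh²/4 · 7
At h = 23: dV/dt = 3703π/4 cm³/s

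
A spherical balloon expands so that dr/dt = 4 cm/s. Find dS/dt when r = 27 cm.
864π cm²/s

S = 4πr²
dS/dt = dS/dr · dr/dt = 8πr · 4
At r = 27: dS/dt = 864π cm²/s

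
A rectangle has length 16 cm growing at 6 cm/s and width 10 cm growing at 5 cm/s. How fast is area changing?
140 cm²/s

A = lw
dA/dt = w·dl/dt + l·dw/dt = 10·6 + 16·5 = 140 cm²/s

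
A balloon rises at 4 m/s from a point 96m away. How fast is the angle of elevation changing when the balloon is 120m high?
0.01626 rad/s

tan(θ) = y/96
sec²(θ) · dθ/dt = (1/96) · dy/dt
dθ/dt = cos²(θ)/96 · 4 = 96/(96² + 120²) · 4
dθ/dt = 0.01626 rad/s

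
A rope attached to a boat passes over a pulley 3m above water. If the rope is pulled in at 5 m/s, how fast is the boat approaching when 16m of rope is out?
80√247/247 ≈ 5.09 m/s

rope² = x² + 3²
x = √(16² - 3²) = √247
dx/dt = (rope/x) · d(rope)/dt = (16/√247) · (-5) = -80√247/247 m/s
The boat approaches at 80√247/247 ≈ 5.09 m/s.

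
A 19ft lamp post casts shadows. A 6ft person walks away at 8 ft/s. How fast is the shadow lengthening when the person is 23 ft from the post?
48/13 ft/s

By similar triangles: 19/(x+s) = 6/s
Solving: s = 6x/13
ds/dt = 6/13 · dx/dt = 6/13 · 8 = 48/13 ft/s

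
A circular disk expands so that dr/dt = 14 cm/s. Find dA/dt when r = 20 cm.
560π cm²/s

A = πr²
dA/dt = 2πr · dr/dt = 2π(20)(14) = 560π cm²/s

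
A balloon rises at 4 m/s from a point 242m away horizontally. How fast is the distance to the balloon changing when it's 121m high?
4√5/5 ≈ 1.789 m/s

z² = 242² + y²
z = √(242² + 121²) = 121√5
dz/dt = y/z · dy/dt = 121/(121√5) · 4 = 4√5/5 ≈ 1.789 m/s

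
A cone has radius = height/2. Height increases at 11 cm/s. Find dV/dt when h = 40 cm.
4400π cm³/s

V = (1/3)π(h/2)²h = πh³/12
dV/dt = πh²/4 · 11
At h = 40: dV/dt = 4400π cm³/s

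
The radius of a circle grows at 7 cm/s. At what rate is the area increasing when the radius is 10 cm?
140π cm²/s

A = πr²
dA/dt = 2πr · dr/dt = 2π(10)(7) = 140π cm²/s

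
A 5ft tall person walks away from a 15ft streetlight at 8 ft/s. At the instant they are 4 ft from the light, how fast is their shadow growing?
4 ft/s

By similar triangles: 15/(x+s) = 5/s
Solving: s = 5x/10
ds/dt = 5/10 · dx/dt = 1/2 · 8 = 4 ft/s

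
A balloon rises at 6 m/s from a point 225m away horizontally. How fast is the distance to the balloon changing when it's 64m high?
384√54721/54721 ≈ 1.642 m/s

z² = 225² + y²
z = √(225² + 64²) = √54721
dz/dt = y/z · dy/dt = 64/√54721 · 6 = 384√54721/54721 ≈ 1.642 m/s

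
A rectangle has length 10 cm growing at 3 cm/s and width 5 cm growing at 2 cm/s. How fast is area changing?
35 cm²/s

A = lw
dA/dt = w·dl/dt + l·dw/dt = 5·3 + 10·2 = 35 cm²/s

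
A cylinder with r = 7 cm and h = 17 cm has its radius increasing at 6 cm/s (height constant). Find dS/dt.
372π cm²/s

S = 2πrh + 2πr² (lateral + bases)
dS/dt = (2πh + 4πr)·dr/dt = (2π·17 + 4π·7)·6
= 372π cm²/s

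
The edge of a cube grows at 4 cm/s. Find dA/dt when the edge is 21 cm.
1008 cm²/s

A = 6s²
dA/dt = 12s · ds/dt = 12·21·4 = 1008 cm²/s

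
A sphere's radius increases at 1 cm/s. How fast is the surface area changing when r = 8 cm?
64π cm²/s

S = 4πr²
dS/dt = dS/dr · dr/dt = 8πr · 1
At r = 8: dS/dt = 64π cm²/s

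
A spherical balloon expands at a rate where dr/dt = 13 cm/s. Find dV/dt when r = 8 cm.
3328π cm³/s

V = (4/3)πr³
dV/dt = dV/dr · dr/dt = 4πr² · 13
At r = 8: dV/dt = 3328π cm³/s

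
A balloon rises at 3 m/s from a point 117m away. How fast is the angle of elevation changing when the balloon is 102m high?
0.014569 rad/s

tan(θ) = y/117
sec²(θ) · dθ/dt = (1/117) · dy/dt
dθ/dt = cos²(θ)/117 · 3 = 117/(117² + 102²) · 3
dθ/dt = 0.014569 rad/s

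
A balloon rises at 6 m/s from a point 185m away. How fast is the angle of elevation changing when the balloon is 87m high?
0.026559 rad/s

tan(θ) = y/185
sec²(θ) · dθ/dt = (1/185) · dy/dt
dθ/dt = cos²(θ)/185 · 6 = 185/(185² + 87²) · 6
dθ/dt = 0.026559 rad/s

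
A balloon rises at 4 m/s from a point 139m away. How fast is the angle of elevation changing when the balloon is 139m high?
0.014388 rad/s

tan(θ) = y/139
sec²(θ) · dθ/dt = (1/139) · dy/dt
dθ/dt = cos²(θ)/139 · 4 = 139/(139² + 139²) · 4
dθ/dt = 0.014388 rad/s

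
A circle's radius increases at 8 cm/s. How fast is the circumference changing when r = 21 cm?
16π cm/s

C = 2πr
dC/dt = 2π · dr/dt = 2π · 8 = 16π cm/s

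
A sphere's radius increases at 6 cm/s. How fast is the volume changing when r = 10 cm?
2400π cm³/s

V = (4/3)πr³
dV/dt = dV/dr · dr/dt = 4πr² · 6
At r = 10: dV/dt = 2400π cm³/s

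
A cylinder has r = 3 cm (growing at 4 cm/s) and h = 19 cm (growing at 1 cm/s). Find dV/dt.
465π cm³/s

V = πr²h
dV/dt = 2πrh·dr/dt + πr²·dh/dt
= 2π(3)(19)(4) + π(3)²(1)
= 465π cm³/s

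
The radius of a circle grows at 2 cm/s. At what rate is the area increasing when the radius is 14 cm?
56π cm²/s

A = πr²
dA/dt = 2πr · dr/dt = 2π(14)(2) = 56π cm²/s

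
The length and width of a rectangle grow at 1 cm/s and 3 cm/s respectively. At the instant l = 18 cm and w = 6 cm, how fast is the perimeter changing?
8 cm/s

P = 2(l + w)
dP/dt = 2(dl/dt + dw/dt) = 2(1 + 3) = 8 cm/s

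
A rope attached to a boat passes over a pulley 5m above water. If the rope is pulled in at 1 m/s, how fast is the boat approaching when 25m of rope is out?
5√6/12 ≈ 1.021 m/s

rope² = x² + 5²
x = √(25² - 5²) = 10√6
dx/dt = (rope/x) · d(rope)/dt = (25/(10√6)) · (-1) = -5√6/12 m/s
The boat approaches at 5√6/12 ≈ 1.021 m/s.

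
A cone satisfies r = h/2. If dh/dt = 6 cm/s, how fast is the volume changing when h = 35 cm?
3675π/2 cm³/s

V = (1/3)π(h/2)²h = πh³/12
dV/dt = πh²/4 · 6
At h = 35: dV/dt = 3675π/2 cm³/s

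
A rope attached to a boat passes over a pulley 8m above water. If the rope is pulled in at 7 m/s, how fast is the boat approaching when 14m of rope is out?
49√33/33 ≈ 8.53 m/s

rope² = x² + 8²
x = √(14² - 8²) = 2√33
dx/dt = (rope/x) · d(rope)/dt = (14/(2√33)) · (-7) = -49√33/33 m/s
The boat approaches at 49√33/33 ≈ 8.53 m/s.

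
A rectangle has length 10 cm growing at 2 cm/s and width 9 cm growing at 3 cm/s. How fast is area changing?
48 cm²/s

A = lw
dA/dt = w·dl/dt + l·dw/dt = 9·2 + 10·3 = 48 cm²/s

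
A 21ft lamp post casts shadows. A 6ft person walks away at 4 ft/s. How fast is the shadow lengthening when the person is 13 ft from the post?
8/5 ft/s

By similar triangles: 21/(x+s) = 6/s
Solving: s = 6x/15
ds/dt = 6/15 · dx/dt = 2/5 · 4 = 8/5 ft/s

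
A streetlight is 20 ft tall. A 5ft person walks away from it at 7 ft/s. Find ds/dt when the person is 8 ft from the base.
7/3 ft/s

By similar triangles: 20/(x+s) = 5/s
Solving: s = 5x/15
ds/dt = 5/15 · dx/dt = 1/3 · 7 = 7/3 ft/s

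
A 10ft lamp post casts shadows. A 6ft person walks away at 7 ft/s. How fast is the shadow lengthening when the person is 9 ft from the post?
21/2 ft/s

By similar triangles: 10/(x+s) = 6/s
Solving: s = 6x/4
ds/dt = 6/4 · dx/dt = 3/2 · 7 = 21/2 ft/s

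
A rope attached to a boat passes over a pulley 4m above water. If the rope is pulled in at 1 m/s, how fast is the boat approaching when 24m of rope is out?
6√35/35 ≈ 1.014 m/s

rope² = x² + 4²
x = √(24² - 4²) = 4√35
dx/dt = (rope/x) · d(rope)/dt = (24/(4√35)) · (-1) = -6√35/35 m/s
The boat approaches at 6√35/35 ≈ 1.014 m/s.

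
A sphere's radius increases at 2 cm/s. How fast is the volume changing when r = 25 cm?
5000π cm³/s

V = (4/3)πr³
dV/dt = dV/dr · dr/dt = 4πr² · 2
At r = 25: dV/dt = 5000π cm³/s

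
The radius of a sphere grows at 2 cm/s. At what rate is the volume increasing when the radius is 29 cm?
6728π cm³/s

V = (4/3)πr³
dV/dt = dV/dr · dr/dt = 4πr² · 2
At r = 29: dV/dt = 6728π cm³/s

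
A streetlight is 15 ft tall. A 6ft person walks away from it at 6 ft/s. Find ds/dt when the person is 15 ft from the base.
4 ft/s

By similar triangles: 15/(x+s) = 6/s
Solving: s = 6x/9
ds/dt = 6/9 · dx/dt = 2/3 · 6 = 4 ft/s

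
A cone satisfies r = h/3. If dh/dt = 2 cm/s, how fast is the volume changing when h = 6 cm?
8π cm³/s

V = (1/3)π(h/3)²h = πh³/27
dV/dt = πh²/9 · 2
At h = 6: dV/dt = 8π cm³/s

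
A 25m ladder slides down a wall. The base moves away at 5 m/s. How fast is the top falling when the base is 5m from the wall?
5√6/12 ≈ 1.021 m/s

x² + y² = 25²
2x·dx/dt + 2y·dy/dt = 0
dy/dt = -x/y · dx/dt = -5/(10√6) · 5 = -5√6/12 m/s
The top is descending at 5√6/12 ≈ 1.021 m/s.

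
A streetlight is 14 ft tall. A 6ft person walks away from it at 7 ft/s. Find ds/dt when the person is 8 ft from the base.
21/4 ft/s

By similar triangles: 14/(x+s) = 6/s
Solving: s = 6x/8
ds/dt = 6/8 · dx/dt = 3/4 · 7 = 21/4 ft/s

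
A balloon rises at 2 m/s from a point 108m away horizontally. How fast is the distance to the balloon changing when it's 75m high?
50√1921/1921 ≈ 1.141 m/s

z² = 108² + y²
z = √(108² + 75²) = 3√1921
dz/dt = y/z · dy/dt = 75/(3√1921) · 2 = 50√1921/1921 ≈ 1.141 m/s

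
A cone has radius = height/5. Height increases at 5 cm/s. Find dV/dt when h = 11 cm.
121π/5 cm³/s

V = (1/3)π(h/5)²h = πh³/75
dV/dt = πh²/25 · 5
At h = 11: dV/dt = 121π/5 cm³/s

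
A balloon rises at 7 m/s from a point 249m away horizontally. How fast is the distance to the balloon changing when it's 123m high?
287√8570/8570 ≈ 3.1 m/s

z² = 249² + y²
z = √(249² + 123²) = 3√8570
dz/dt = y/z · dy/dt = 123/(3√8570) · 7 = 287√8570/8570 ≈ 3.1 m/s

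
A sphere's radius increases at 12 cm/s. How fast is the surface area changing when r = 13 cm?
1248π cm²/s

S = 4πr²
dS/dt = dS/dr · dr/dt = 8πr · 12
At r = 13: dS/dt = 1248π cm²/s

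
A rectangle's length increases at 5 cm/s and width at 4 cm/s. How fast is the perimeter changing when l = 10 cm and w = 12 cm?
18 cm/s

P = 2(l + w)
dP/dt = 2(dl/dt + dw/dt) = 2(5 + 4) = 18 cm/s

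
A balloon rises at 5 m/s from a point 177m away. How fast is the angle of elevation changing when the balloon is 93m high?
0.022137 rad/s

tan(θ) = y/177
sec²(θ) · dθ/dt = (1/177) · dy/dt
dθ/dt = cos²(θ)/177 · 5 = 177/(177² + 93²) · 5
dθ/dt = 0.022137 rad/s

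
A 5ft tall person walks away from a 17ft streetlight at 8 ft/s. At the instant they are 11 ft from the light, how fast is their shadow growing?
10/3 ft/s

By similar triangles: 17/(x+s) = 5/s
Solving: s = 5x/12
ds/dt = 5/12 · dx/dt = 5/12 · 8 = 10/3 ft/s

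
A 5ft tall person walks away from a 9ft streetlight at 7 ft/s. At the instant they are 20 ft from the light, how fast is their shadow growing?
35/4 ft/s

By similar triangles: 9/(x+s) = 5/s
Solving: s = 5x/4
ds/dt = 5/4 · dx/dt = 5/4 · 7 = 35/4 ft/s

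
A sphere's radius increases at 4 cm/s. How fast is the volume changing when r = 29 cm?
13456π cm³/s

V = (4/3)πr³
dV/dt = dV/dr · dr/dt = 4πr² · 4
At r = 29: dV/dt = 13456π cm³/s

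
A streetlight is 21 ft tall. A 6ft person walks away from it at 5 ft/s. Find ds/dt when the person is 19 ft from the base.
2 ft/s

By similar triangles: 21/(x+s) = 6/s
Solving: s = 6x/15
ds/dt = 6/15 · dx/dt = 2/5 · 5 = 2 ft/s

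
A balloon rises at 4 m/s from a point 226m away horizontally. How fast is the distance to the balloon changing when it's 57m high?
228√2173/10865 ≈ 0.9782 m/s

z² = 226² + y²
z = √(226² + 57²) = 5√2173
dz/dt = y/z · dy/dt = 57/(5√2173) · 4 = 228√2173/10865 ≈ 0.9782 m/s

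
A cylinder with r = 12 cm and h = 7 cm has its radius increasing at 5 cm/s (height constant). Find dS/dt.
310π cm²/s

S = 2πrh + 2πr² (lateral + bases)
dS/dt = (2πh + 4πr)·dr/dt = (2π·7 + 4π·12)·5
= 310π cm²/s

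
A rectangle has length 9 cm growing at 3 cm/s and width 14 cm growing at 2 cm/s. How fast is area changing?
60 cm²/s

A = lw
dA/dt = w·dl/dt + l·dw/dt = 14·3 + 9·2 = 60 cm²/s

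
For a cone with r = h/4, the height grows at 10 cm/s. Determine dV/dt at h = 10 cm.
125π/2 cm³/s

V = (1/3)π(h/4)²h = πh³/48
dV/dt = πh²/16 · 10
At h = 10: dV/dt = 125π/2 cm³/s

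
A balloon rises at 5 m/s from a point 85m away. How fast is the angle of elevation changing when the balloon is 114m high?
0.021018 rad/s

tan(θ) = y/85
sec²(θ) · dθ/dt = (1/85) · dy/dt
dθ/dt = cos²(θ)/85 · 5 = 85/(85² + 114²) · 5
dθ/dt = 0.021018 rad/s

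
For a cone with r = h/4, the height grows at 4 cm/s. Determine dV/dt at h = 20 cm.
100π cm³/s

V = (1/3)π(h/4)²h = πh³/48
dV/dt = πh²/16 · 4
At h = 20: dV/dt = 100π cm³/s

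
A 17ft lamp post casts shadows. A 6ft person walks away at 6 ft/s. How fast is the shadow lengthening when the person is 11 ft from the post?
36/11 ft/s

By similar triangles: 17/(x+s) = 6/s
Solving: s = 6x/11
ds/dt = 6/11 · dx/dt = 6/11 · 6 = 36/11 ft/s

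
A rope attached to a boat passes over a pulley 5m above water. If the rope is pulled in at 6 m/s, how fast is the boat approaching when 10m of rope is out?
4√3 ≈ 6.928 m/s

rope² = x² + 5²
x = √(10² - 5²) = 5√3
dx/dt = (rope/x) · d(rope)/dt = (10/(5√3)) · (-6) = -4√3 m/s
The boat approaches at 4√3 ≈ 6.928 m/s.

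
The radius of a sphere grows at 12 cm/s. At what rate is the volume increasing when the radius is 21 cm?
21168π cm³/s

V = (4/3)πr³
dV/dt = dV/dr · dr/dt = 4πr² · 12
At r = 21: dV/dt = 21168π cm³/s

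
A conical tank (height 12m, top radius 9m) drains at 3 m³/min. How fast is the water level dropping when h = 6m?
4/(27π) ≈ 0.04716 m/min

r/h = 9/12, so r = (3/4)h
V = (1/3)πr²h = (1/3)π((3/4)h)²h = (3/16)πh³
dV/dh = (9/16)πh²
dh/dt = (dV/dt)/(dV/dh) = -3/((9/16)π·6²) = -4/(27π) m/min
The level is dropping at 4/(27π) ≈ 0.04716 m/min.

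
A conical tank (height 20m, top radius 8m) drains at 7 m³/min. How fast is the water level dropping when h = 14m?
25/(112π) ≈ 0.07105 m/min

r/h = 8/20, so r = (2/5)h
V = (1/3)πr²h = (1/3)π((2/5)h)²h = (4/75)πh³
dV/dh = (4/25)πh²
dh/dt = (dV/dt)/(dV/dh) = -7/((4/25)π·14²) = -25/(112π) m/min
The level is dropping at 25/(112π) ≈ 0.07105 m/min.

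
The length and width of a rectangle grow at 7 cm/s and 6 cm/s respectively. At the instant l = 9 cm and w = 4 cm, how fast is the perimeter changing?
26 cm/s

P = 2(l + w)
dP/dt = 2(dl/dt + dw/dt) = 2(7 + 6) = 26 cm/s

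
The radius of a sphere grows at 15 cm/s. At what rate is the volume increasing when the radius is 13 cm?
10140π cm³/s

V = (4/3)πr³
dV/dt = dV/dr · dr/dt = 4πr² · 15
At r = 13: dV/dt = 10140π cm³/s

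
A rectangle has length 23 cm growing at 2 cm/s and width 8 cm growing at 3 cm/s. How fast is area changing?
85 cm²/s

A = lw
dA/dt = w·dl/dt + l·dw/dt = 8·2 + 23·3 = 85 cm²/s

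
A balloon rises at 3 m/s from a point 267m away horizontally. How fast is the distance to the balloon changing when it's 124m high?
372√86665/86665 ≈ 1.264 m/s

z² = 267² + y²
z = √(267² + 124²) = √86665
dz/dt = y/z · dy/dt = 124/√86665 · 3 = 372√86665/86665 ≈ 1.264 m/s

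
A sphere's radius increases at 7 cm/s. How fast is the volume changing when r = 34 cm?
32368π cm³/s

V = (4/3)πr³
dV/dt = dV/dr · dr/dt = 4πr² · 7
At r = 34: dV/dt = 32368π cm³/s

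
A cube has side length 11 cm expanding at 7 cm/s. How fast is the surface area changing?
924 cm²/s

A = 6s²
dA/dt = 12s · ds/dt = 12·11·7 = 924 cm²/s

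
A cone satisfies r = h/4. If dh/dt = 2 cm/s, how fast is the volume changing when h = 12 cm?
18π cm³/s

V = (1/3)π(h/4)²h = πh³/48
dV/dt = πh²/16 · 2
At h = 12: dV/dt = 18π cm³/s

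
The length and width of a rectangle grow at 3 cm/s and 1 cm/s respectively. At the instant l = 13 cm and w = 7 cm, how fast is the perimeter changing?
8 cm/s

P = 2(l + w)
dP/dt = 2(dl/dt + dw/dt) = 2(3 + 1) = 8 cm/s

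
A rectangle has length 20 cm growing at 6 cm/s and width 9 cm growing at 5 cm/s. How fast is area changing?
154 cm²/s

A = lw
dA/dt = w·dl/dt + l·dw/dt = 9·6 + 20·5 = 154 cm²/s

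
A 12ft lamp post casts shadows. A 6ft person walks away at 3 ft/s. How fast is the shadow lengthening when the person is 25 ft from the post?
3 ft/s

By similar triangles: 12/(x+s) = 6/s
Solving: s = 6x/6
ds/dt = 6/6 · dx/dt = 1 · 3 = 3 ft/s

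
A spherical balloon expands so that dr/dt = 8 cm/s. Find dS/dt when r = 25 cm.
1600π cm²/s

S = 4πr²
dS/dt = dS/dr · dr/dt = 8πr · 8
At r = 25: dS/dt = 1600π cm²/s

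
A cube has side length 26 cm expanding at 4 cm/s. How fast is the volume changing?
8112 cm³/s

V = s³
dV/dt = 3s² · ds/dt = 3·26²·4 = 8112 cm³/s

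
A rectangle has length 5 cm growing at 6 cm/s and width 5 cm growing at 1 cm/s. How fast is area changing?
35 cm²/s

A = lw
dA/dt = w·dl/dt + l·dw/dt = 5·6 + 5·1 = 35 cm²/s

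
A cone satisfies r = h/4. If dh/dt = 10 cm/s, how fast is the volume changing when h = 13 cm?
845π/8 cm³/s

V = (1/3)π(h/4)²h = πh³/48
dV/dt = πh²/16 · 10
At h = 13: dV/dt = 845π/8 cm³/s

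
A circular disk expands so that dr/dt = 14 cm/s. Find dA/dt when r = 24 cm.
672π cm²/s

A = πr²
dA/dt = 2πr · dr/dt = 2π(24)(14) = 672π cm²/s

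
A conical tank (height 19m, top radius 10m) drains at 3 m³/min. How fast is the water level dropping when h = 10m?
1083/(10000π) ≈ 0.03447 m/min

r/h = 10/19, so r = (10/19)h
V = (1/3)πr²h = (1/3)π((10/19)h)²h = (100/1083)πh³
dV/dh = (100/361)πh²
dh/dt = (dV/dt)/(dV/dh) = -3/((100/361)π·10²) = -1083/(10000π) m/min
The level is dropping at 1083/(10000π) ≈ 0.03447 m/min.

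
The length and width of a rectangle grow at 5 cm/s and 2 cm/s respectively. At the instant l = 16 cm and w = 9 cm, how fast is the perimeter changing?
14 cm/s

P = 2(l + w)
dP/dt = 2(dl/dt + dw/dt) = 2(5 + 2) = 14 cm/s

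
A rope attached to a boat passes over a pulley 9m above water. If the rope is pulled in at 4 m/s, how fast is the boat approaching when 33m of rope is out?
11√7/7 ≈ 4.158 m/s

rope² = x² + 9²
x = √(33² - 9²) = 12√7
dx/dt = (rope/x) · d(rope)/dt = (33/(12√7)) · (-4) = -11√7/7 m/s
The boat approaches at 11√7/7 ≈ 4.158 m/s.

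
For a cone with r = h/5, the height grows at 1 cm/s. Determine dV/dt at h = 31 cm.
961π/25 cm³/s

V = (1/3)π(h/5)²h = πh³/75
dV/dt = πh²/25 · 1
At h = 31: dV/dt = 961π/25 cm³/s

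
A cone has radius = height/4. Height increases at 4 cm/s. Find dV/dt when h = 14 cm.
49π cm³/s

V = (1/3)π(h/4)²h = πh³/48
dV/dt = πh²/16 · 4
At h = 14: dV/dt = 49π cm³/s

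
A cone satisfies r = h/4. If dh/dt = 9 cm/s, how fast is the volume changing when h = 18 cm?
729π/4 cm³/s

V = (1/3)π(h/4)²h = πh³/48
dV/dt = πh²/16 · 9
At h = 18: dV/dt = 729π/4 cm³/s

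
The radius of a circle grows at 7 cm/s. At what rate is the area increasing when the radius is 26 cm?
364π cm²/s

A = πr²
dA/dt = 2πr · dr/dt = 2π(26)(7) = 364π cm²/s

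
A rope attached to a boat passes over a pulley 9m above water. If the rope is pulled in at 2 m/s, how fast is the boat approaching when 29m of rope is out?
29√190/190 ≈ 2.104 m/s

rope² = x² + 9²
x = √(29² - 9²) = 2√190
dx/dt = (rope/x) · d(rope)/dt = (29/(2√190)) · (-2) = -29√190/190 m/s
The boat approaches at 29√190/190 ≈ 2.104 m/s.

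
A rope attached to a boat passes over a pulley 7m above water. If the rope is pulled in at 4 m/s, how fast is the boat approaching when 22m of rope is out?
88√435/435 ≈ 4.219 m/s

rope² = x² + 7²
x = √(22² - 7²) = √435
dx/dt = (rope/x) · d(rope)/dt = (22/√435) · (-4) = -88√435/435 m/s
The boat approaches at 88√435/435 ≈ 4.219 m/s.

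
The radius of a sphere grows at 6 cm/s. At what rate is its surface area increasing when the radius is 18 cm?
864π cm²/s

S = 4πr²
dS/dt = dS/dr · dr/dt = 8πr · 6
At r = 18: dS/dt = 864π cm²/s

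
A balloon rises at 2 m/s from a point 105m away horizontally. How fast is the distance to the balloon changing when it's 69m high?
23√1754/877 ≈ 1.098 m/s

z² = 105² + y²
z = √(105² + 69²) = 3√1754
dz/dt = y/z · dy/dt = 69/(3√1754) · 2 = 23√1754/877 ≈ 1.098 m/s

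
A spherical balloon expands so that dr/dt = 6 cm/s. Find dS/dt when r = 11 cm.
528π cm²/s

S = 4πr²
dS/dt = dS/dr · dr/dt = 8πr · 6
At r = 11: dS/dt = 528π cm²/s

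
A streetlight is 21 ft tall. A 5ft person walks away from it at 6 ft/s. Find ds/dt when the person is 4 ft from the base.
15/8 ft/s

By similar triangles: 21/(x+s) = 5/s
Solving: s = 5x/16
ds/dt = 5/16 · dx/dt = 5/16 · 6 = 15/8 ft/s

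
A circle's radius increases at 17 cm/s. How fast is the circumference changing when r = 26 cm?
34π cm/s

C = 2πr
dC/dt = 2π · dr/dt = 2π · 17 = 34π cm/s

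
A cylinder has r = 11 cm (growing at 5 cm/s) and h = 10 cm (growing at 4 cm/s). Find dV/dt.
1584π cm³/s

V = πr²h
dV/dt = 2πrh·dr/dt + πr²·dh/dt
= 2π(11)(10)(5) + π(11)²(4)
= 1584π cm³/s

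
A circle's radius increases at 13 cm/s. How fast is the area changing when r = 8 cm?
208π cm²/s

A = πr²
dA/dt = 2πr · dr/dt = 2π(8)(13) = 208π cm²/s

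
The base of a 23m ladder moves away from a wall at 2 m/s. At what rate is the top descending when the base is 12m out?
24√385/385 ≈ 1.223 m/s

x² + y² = 23²
2x·dx/dt + 2y·dy/dt = 0
dy/dt = -x/y · dx/dt = -12/√385 · 2 = -24√385/385 m/s
The top is descending at 24√385/385 ≈ 1.223 m/s.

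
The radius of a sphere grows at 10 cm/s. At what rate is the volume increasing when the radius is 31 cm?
38440π cm³/s

V = (4/3)πr³
dV/dt = dV/dr · dr/dt = 4πr² · 10
At r = 31: dV/dt = 38440π cm³/s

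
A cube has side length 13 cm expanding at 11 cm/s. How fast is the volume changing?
5577 cm³/s

V = s³
dV/dt = 3s² · ds/dt = 3·13²·11 = 5577 cm³/s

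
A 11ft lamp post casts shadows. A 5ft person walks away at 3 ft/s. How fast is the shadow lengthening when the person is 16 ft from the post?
5/2 ft/s

By similar triangles: 11/(x+s) = 5/s
Solving: s = 5x/6
ds/dt = 5/6 · dx/dt = 5/6 · 3 = 5/2 ft/s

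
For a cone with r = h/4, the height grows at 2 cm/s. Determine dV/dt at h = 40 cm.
200π cm³/s

V = (1/3)π(h/4)²h = πh³/48
dV/dt = πh²/16 · 2
At h = 40: dV/dt = 200π cm³/s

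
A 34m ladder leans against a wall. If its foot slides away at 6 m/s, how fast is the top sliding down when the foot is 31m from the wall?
62√195/65 ≈ 13.32 m/s

x² + y² = 34²
2x·dx/dt + 2y·dy/dt = 0
dy/dt = -x/y · dx/dt = -31/√195 · 6 = -62√195/65 m/s
The top is descending at 62√195/65 ≈ 13.32 m/s.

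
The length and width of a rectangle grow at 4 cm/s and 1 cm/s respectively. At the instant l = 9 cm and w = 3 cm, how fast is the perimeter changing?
10 cm/s

P = 2(l + w)
dP/dt = 2(dl/dt + dw/dt) = 2(4 + 1) = 10 cm/s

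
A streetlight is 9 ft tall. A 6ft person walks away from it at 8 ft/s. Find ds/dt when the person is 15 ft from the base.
16 ft/s

By similar triangles: 9/(x+s) = 6/s
Solving: s = 6x/3
ds/dt = 6/3 · dx/dt = 2 · 8 = 16 ft/s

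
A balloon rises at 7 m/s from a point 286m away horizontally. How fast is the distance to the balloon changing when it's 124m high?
434√24293/24293 ≈ 2.785 m/s

z² = 286² + y²
z = √(286² + 124²) = 2√24293
dz/dt = y/z · dy/dt = 124/(2√24293) · 7 = 434√24293/24293 ≈ 2.785 m/s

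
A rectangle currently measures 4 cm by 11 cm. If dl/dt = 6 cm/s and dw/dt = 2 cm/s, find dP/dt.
16 cm/s

P = 2(l + w)
dP/dt = 2(dl/dt + dw/dt) = 2(6 + 2) = 16 cm/s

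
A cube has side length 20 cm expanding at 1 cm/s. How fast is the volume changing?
1200 cm³/s

V = s³
dV/dt = 3s² · ds/dt = 3·20²·1 = 1200 cm³/s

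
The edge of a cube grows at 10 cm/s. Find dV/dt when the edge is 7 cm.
1470 cm³/s

V = s³
dV/dt = 3s² · ds/dt = 3·7²·10 = 1470 cm³/s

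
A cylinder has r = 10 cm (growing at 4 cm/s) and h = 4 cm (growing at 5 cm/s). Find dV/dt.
820π cm³/s

V = πr²h
dV/dt = 2πrh·dr/dt + πr²·dh/dt
= 2π(10)(4)(4) + π(10)²(5)
= 820π cm³/s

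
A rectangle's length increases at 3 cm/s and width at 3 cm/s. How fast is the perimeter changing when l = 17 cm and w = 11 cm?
12 cm/s

P = 2(l + w)
dP/dt = 2(dl/dt + dw/dt) = 2(3 + 3) = 12 cm/s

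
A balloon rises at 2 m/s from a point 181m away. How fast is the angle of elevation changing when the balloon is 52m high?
0.010207 rad/s

tan(θ) = y/181
sec²(θ) · dθ/dt = (1/181) · dy/dt
dθ/dt = cos²(θ)/181 · 2 = 181/(181² + 52²) · 2
dθ/dt = 0.010207 rad/s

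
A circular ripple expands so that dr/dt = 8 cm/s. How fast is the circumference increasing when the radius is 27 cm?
16π cm/s

C = 2πr
dC/dt = 2π · dr/dt = 2π · 8 = 16π cm/s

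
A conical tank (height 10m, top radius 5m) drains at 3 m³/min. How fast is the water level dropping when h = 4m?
3/(4π) ≈ 0.2387 m/min

r/h = 5/10, so r = (1/2)h
V = (1/3)πr²h = (1/3)π((1/2)h)²h = (1/12)πh³
dV/dh = (1/4)πh²
dh/dt = (dV/dt)/(dV/dh) = -3/((1/4)π·4²) = -3/(4π) m/min
The level is dropping at 3/(4π) ≈ 0.2387 m/min.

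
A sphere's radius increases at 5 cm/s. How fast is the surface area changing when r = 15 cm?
600π cm²/s

S = 4πr²
dS/dt = dS/dr · dr/dt = 8πr · 5
At r = 15: dS/dt = 600π cm²/s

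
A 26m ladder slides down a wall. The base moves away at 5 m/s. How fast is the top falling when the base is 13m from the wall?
5√3/3 ≈ 2.887 m/s

x² + y² = 26²
2x·dx/dt + 2y·dy/dt = 0
dy/dt = -x/y · dx/dt = -13/(13√3) · 5 = -5√3/3 m/s
The top is descending at 5√3/3 ≈ 2.887 m/s.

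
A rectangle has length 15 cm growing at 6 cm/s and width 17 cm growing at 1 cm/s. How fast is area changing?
117 cm²/s

A = lw
dA/dt = w·dl/dt + l·dw/dt = 17·6 + 15·1 = 117 cm²/s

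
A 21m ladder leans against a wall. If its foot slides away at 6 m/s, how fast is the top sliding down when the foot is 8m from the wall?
48√377/377 ≈ 2.472 m/s

x² + y² = 21²
2x·dx/dt + 2y·dy/dt = 0
dy/dt = -x/y · dx/dt = -8/√377 · 6 = -48√377/377 m/s
The top is descending at 48√377/377 ≈ 2.472 m/s.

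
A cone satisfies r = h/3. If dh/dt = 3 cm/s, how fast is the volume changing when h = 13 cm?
169π/3 cm³/s

V = (1/3)π(h/3)²h = πh³/27
dV/dt = πh²/9 · 3
At h = 13: dV/dt = 169π/3 cm³/s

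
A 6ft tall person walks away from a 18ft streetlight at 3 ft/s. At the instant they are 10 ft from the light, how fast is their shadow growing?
3/2 ft/s

By similar triangles: 18/(x+s) = 6/s
Solving: s = 6x/12
ds/dt = 6/12 · dx/dt = 1/2 · 3 = 3/2 ft/s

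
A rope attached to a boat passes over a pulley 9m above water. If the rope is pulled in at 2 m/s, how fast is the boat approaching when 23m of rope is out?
23√7/28 ≈ 2.173 m/s

rope² = x² + 9²
x = √(23² - 9²) = 8√7
dx/dt = (rope/x) · d(rope)/dt = (23/(8√7)) · (-2) = -23√7/28 m/s
The boat approaches at 23√7/28 ≈ 2.173 m/s.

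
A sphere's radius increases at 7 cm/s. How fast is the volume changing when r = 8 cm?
1792π cm³/s

V = (4/3)πr³
dV/dt = dV/dr · dr/dt = 4πr² · 7
At r = 8: dV/dt = 1792π cm³/s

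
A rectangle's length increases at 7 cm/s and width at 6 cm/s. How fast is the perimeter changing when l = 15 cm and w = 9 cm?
26 cm/s

P = 2(l + w)
dP/dt = 2(dl/dt + dw/dt) = 2(7 + 6) = 26 cm/s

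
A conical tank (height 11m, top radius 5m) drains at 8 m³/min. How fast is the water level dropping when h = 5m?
968/(625π) ≈ 0.493 m/min

r/h = 5/11, so r = (5/11)h
V = (1/3)πr²h = (1/3)π((5/11)h)²h = (25/363)πh³
dV/dh = (25/121)πh²
dh/dt = (dV/dt)/(dV/dh) = -8/((25/121)π·5²) = -968/(625π) m/min
The level is dropping at 968/(625π) ≈ 0.493 m/min.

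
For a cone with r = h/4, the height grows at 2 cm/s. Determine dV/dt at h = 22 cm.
121π/2 cm³/s

V = (1/3)π(h/4)²h = πh³/48
dV/dt = πh²/16 · 2
At h = 22: dV/dt = 121π/2 cm³/s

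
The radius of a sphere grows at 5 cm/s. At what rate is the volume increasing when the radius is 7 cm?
980π cm³/s

V = (4/3)πr³
dV/dt = dV/dr · dr/dt = 4πr² · 5
At r = 7: dV/dt = 980π cm³/s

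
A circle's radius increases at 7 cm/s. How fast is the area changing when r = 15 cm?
210π cm²/s

A = πr²
dA/dt = 2πr · dr/dt = 2π(15)(7) = 210π cm²/s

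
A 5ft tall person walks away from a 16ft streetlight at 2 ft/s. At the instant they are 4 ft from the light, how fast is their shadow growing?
10/11 ft/s

By similar triangles: 16/(x+s) = 5/s
Solving: s = 5x/11
ds/dt = 5/11 · dx/dt = 5/11 · 2 = 10/11 ft/s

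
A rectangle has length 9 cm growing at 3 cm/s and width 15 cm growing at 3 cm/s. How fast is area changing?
72 cm²/s

A = lw
dA/dt = w·dl/dt + l·dw/dt = 15·3 + 9·3 = 72 cm²/s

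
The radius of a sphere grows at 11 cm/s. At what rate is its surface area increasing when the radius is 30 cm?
2640π cm²/s

S = 4πr²
dS/dt = dS/dr · dr/dt = 8πr · 11
At r = 30: dS/dt = 2640π cm²/s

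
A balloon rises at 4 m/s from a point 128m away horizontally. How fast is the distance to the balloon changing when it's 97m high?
388√25793/25793 ≈ 2.416 m/s

z² = 128² + y²
z = √(128² + 97²) = √25793
dz/dt = y/z · dy/dt = 97/√25793 · 4 = 388√25793/25793 ≈ 2.416 m/s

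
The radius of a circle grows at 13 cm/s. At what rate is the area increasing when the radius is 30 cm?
780π cm²/s

A = πr²
dA/dt = 2πr · dr/dt = 2π(30)(13) = 780π cm²/s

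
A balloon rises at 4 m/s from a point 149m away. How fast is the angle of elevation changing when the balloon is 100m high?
0.018509 rad/s

tan(θ) = y/149
sec²(θ) · dθ/dt = (1/149) · dy/dt
dθ/dt = cos²(θ)/149 · 4 = 149/(149² + 100²) · 4
dθ/dt = 0.018509 rad/s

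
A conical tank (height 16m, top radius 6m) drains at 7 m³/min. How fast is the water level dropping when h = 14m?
16/(63π) ≈ 0.08084 m/min

r/h = 6/16, so r = (3/8)h
V = (1/3)πr²h = (1/3)π((3/8)h)²h = (3/64)πh³
dV/dh = (9/64)πh²
dh/dt = (dV/dt)/(dV/dh) = -7/((9/64)π·14²) = -16/(63π) m/min
The level is dropping at 16/(63π) ≈ 0.08084 m/min.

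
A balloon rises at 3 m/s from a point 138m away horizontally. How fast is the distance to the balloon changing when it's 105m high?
105√3341/3341 ≈ 1.817 m/s

z² = 138² + y²
z = √(138² + 105²) = 3√3341
dz/dt = y/z · dy/dt = 105/(3√3341) · 3 = 105√3341/3341 ≈ 1.817 m/s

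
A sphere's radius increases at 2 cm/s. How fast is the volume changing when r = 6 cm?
288π cm³/s

V = (4/3)πr³
dV/dt = dV/dr · dr/dt = 4πr² · 2
At r = 6: dV/dt = 288π cm³/s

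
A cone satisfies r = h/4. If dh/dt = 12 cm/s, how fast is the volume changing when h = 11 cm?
363π/4 cm³/s

V = (1/3)π(h/4)²h = πh³/48
dV/dt = πh²/16 · 12
At h = 11: dV/dt = 363π/4 cm³/s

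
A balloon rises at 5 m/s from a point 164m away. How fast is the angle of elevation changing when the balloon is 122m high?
0.019627 rad/s

tan(θ) = y/164
sec²(θ) · dθ/dt = (1/164) · dy/dt
dθ/dt = cos²(θ)/164 · 5 = 164/(164² + 122²) · 5
dθ/dt = 0.019627 rad/s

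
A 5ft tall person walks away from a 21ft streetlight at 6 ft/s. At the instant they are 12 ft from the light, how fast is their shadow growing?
15/8 ft/s

By similar triangles: 21/(x+s) = 5/s
Solving: s = 5x/16
ds/dt = 5/16 · dx/dt = 5/16 · 6 = 15/8 ft/s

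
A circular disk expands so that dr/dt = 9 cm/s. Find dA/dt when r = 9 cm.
162π cm²/s

A = πr²
dA/dt = 2πr · dr/dt = 2π(9)(9) = 162π cm²/s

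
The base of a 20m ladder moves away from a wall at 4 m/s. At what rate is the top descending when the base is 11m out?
44√31/93 ≈ 2.634 m/s

x² + y² = 20²
2x·dx/dt + 2y·dy/dt = 0
dy/dt = -x/y · dx/dt = -11/(3√31) · 4 = -44√31/93 m/s
The top is descending at 44√31/93 ≈ 2.634 m/s.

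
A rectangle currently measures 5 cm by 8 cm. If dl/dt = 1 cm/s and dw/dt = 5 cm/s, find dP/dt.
12 cm/s

P = 2(l + w)
dP/dt = 2(dl/dt + dw/dt) = 2(1 + 5) = 12 cm/s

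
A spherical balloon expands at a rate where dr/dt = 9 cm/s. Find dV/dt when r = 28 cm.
28224π cm³/s

V = (4/3)πr³
dV/dt = dV/dr · dr/dt = 4πr² · 9
At r = 28: dV/dt = 28224π cm³/s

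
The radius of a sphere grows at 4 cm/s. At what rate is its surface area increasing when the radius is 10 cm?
320π cm²/s

S = 4πr²
dS/dt = dS/dr · dr/dt = 8πr · 4
At r = 10: dS/dt = 320π cm²/s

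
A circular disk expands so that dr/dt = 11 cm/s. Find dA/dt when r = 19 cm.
418π cm²/s

A = πr²
dA/dt = 2πr · dr/dt = 2π(19)(11) = 418π cm²/s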